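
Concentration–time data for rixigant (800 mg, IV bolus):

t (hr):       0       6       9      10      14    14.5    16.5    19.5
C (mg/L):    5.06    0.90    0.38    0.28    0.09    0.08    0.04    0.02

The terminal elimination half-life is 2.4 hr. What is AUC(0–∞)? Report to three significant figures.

AUC = 21.2 mg/L·hr

Trapezoidal AUC_0→19.5:
  [0→6]: (5.06+0.90)/2 × 6 = 17.88
  [6→9]: (0.90+0.38)/2 × 3 = 1.92
  [9→10]: (0.38+0.28)/2 × 1 = 0.33
  [10→14]: (0.28+0.09)/2 × 4 = 0.74
  [14→14.5]: (0.09+0.08)/2 × 0.5 = 0.0425
  [14.5→16.5]: (0.08+0.04)/2 × 2 = 0.12
  [16.5→19.5]: (0.04+0.02)/2 × 3 = 0.09
  Sum = 21.1225 mg/L·hr
k_e = ln2 / t½ = 0.693147 / 2.4 = 0.2888 hr^-1
Extrapolated tail: C_last / k_e = 0.02 / 0.2888 = 0.069
AUC_0→∞ = 21.1225 + 0.069 = 21.1915 mg/L·hr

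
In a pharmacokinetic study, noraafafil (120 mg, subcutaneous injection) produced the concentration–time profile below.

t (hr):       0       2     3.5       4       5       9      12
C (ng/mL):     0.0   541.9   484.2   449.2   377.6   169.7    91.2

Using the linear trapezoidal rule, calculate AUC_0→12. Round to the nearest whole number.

AUC = 3444 ng/mL·hr

Trapezoidal AUC_0→12:
  [0→2]: (0.0+541.9)/2 × 2 = 541.9
  [2→3.5]: (541.9+484.2)/2 × 1.5 = 769.575
  [3.5→4]: (484.2+449.2)/2 × 0.5 = 233.35
  [4→5]: (449.2+377.6)/2 × 1 = 413.4
  [5→9]: (377.6+169.7)/2 × 4 = 1094.6
  [9→12]: (169.7+91.2)/2 × 3 = 391.35
  Sum = 3444.175 ng/mL·hr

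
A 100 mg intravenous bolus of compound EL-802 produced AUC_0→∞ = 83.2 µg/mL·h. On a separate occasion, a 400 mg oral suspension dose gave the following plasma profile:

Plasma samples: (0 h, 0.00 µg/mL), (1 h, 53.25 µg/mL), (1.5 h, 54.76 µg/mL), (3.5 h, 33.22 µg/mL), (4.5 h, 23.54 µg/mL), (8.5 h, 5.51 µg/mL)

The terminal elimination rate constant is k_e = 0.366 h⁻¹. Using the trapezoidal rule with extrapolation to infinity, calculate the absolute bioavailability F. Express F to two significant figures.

Trapezoidal AUC_0→8.5 (oral suspension):
  [0→1]: (0.00+53.25)/2 × 1 = 26.625
  [1→1.5]: (53.25+54.76)/2 × 0.5 = 27.0025
  [1.5→3.5]: (54.76+33.22)/2 × 2 = 87.98
  [3.5→4.5]: (33.22+23.54)/2 × 1 = 28.38
  [4.5→8.5]: (23.54+5.51)/2 × 4 = 58.1
  Sum = 228.0875 µg/mL·h
Tail: C_last/k_e = 5.51/0.366 = 15.055
AUC_0→∞ (oral suspension) = 228.0875 + 15.055 = 243.1425 µg/mL·h
F = (AUC_ev/D_ev)/(AUC_iv/D_iv) = (243.1425/400)/(83.2/100) = 0.60785625/0.832 = 0.7306

F = 0.73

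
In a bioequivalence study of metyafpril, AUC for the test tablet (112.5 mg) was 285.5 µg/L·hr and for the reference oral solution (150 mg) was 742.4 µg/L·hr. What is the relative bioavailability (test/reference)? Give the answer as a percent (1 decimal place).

F_rel = (AUC_test/D_test) / (AUC_ref/D_ref)
      = (285.5/112.5) / (742.4/150)
      = 2.53778 / 4.94933 = 0.5128 = 51.28%

F_rel = 51.3%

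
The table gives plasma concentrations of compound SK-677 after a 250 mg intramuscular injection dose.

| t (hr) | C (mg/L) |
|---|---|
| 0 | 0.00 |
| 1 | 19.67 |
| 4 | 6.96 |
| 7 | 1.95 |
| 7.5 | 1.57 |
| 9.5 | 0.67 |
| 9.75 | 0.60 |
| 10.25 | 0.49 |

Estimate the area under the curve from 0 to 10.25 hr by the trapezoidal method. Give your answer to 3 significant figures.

AUC = 66.7 mg/L·hr

Trapezoidal AUC_0→10.25:
  [0→1]: (0.00+19.67)/2 × 1 = 9.835
  [1→4]: (19.67+6.96)/2 × 3 = 39.945
  [4→7]: (6.96+1.95)/2 × 3 = 13.365
  [7→7.5]: (1.95+1.57)/2 × 0.5 = 0.88
  [7.5→9.5]: (1.57+0.67)/2 × 2 = 2.24
  [9.5→9.75]: (0.67+0.60)/2 × 0.25 = 0.15875
  [9.75→10.25]: (0.60+0.49)/2 × 0.5 = 0.2725
  Sum = 66.69625 mg/L·hr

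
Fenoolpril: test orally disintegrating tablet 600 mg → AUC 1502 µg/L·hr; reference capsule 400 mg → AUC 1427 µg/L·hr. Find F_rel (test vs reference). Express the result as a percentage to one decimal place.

F_rel = 70.2%

F_rel = (AUC_test/D_test) / (AUC_ref/D_ref)
      = (1502/600) / (1427/400)
      = 2.50333 / 3.5675 = 0.7017 = 70.17%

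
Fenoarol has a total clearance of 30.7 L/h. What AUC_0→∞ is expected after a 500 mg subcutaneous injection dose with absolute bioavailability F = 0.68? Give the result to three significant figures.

AUC = 11.1 mg/L·h

AUC_0→∞ = F × Dose / CL
        = 0.68 × 500 / 30.7 = 11.0749 mg/L·h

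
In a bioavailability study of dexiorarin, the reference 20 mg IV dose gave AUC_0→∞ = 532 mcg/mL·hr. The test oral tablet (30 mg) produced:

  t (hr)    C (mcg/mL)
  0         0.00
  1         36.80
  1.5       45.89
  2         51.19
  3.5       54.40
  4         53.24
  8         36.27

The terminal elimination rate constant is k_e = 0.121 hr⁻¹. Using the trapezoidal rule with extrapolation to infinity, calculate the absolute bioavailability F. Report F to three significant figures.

F = 0.812

Trapezoidal AUC_0→8 (oral tablet):
  [0→1]: (0.00+36.80)/2 × 1 = 18.4
  [1→1.5]: (36.80+45.89)/2 × 0.5 = 20.6725
  [1.5→2]: (45.89+51.19)/2 × 0.5 = 24.27
  [2→3.5]: (51.19+54.40)/2 × 1.5 = 79.1925
  [3.5→4]: (54.40+53.24)/2 × 0.5 = 26.91
  [4→8]: (53.24+36.27)/2 × 4 = 179.02
  Sum = 348.465 mcg/mL·hr
Tail: C_last/k_e = 36.27/0.121 = 299.752
AUC_0→∞ (oral tablet) = 348.465 + 299.752 = 648.217 mcg/mL·hr
F = (AUC_ev/D_ev)/(AUC_iv/D_iv) = (648.217/30)/(532/20) = 21.6072/26.6 = 0.8123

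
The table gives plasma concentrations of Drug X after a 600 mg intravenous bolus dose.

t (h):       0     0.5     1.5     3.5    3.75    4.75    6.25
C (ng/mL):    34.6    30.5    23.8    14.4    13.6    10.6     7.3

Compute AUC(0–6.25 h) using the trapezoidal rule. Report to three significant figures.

Trapezoidal AUC_0→6.25:
  [0→0.5]: (34.6+30.5)/2 × 0.5 = 16.275
  [0.5→1.5]: (30.5+23.8)/2 × 1 = 27.15
  [1.5→3.5]: (23.8+14.4)/2 × 2 = 38.2
  [3.5→3.75]: (14.4+13.6)/2 × 0.25 = 3.5
  [3.75→4.75]: (13.6+10.6)/2 × 1 = 12.1
  [4.75→6.25]: (10.6+7.3)/2 × 1.5 = 13.425
  Sum = 110.65 ng/mL·h

AUC = 111 ng/mL·h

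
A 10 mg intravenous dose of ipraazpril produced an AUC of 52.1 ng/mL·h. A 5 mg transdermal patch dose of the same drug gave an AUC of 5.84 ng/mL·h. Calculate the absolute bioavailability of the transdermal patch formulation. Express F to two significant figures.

F = (AUC_ev / D_ev) / (AUC_iv / D_iv)
  = (5.84/5) / (52.1/10)
  = 1.168 / 5.21 = 0.2242

F = 0.22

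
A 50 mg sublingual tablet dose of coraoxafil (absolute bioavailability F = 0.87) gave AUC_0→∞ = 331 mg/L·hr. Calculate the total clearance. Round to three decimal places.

CL = 0.131 L/hr

CL = F × Dose / AUC_0→∞
   = 0.87 × 50 / 331 = 0.13142 L/hr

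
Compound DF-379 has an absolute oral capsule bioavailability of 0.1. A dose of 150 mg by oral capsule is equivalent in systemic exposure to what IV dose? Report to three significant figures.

D_iv = 15.0 mg

Systemic exposure from an extravascular dose = F × D_ev, so the equivalent IV dose is F × D_ev.
D_iv = F × D_ev = 0.1 × 150 = 15 mg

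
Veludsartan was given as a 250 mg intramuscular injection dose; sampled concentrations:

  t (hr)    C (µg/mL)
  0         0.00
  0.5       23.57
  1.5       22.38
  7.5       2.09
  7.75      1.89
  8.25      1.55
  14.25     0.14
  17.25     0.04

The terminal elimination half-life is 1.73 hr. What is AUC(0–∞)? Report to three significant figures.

AUC = 109 µg/mL·hr

Trapezoidal AUC_0→17.25:
  [0→0.5]: (0.00+23.57)/2 × 0.5 = 5.8925
  [0.5→1.5]: (23.57+22.38)/2 × 1 = 22.975
  [1.5→7.5]: (22.38+2.09)/2 × 6 = 73.41
  [7.5→7.75]: (2.09+1.89)/2 × 0.25 = 0.4975
  [7.75→8.25]: (1.89+1.55)/2 × 0.5 = 0.86
  [8.25→14.25]: (1.55+0.14)/2 × 6 = 5.07
  [14.25→17.25]: (0.14+0.04)/2 × 3 = 0.27
  Sum = 108.975 µg/mL·hr
k_e = ln2 / t½ = 0.693147 / 1.73 = 0.4007 hr^-1
Extrapolated tail: C_last / k_e = 0.04 / 0.4007 = 0.100
AUC_0→∞ = 108.975 + 0.100 = 109.075 µg/mL·hr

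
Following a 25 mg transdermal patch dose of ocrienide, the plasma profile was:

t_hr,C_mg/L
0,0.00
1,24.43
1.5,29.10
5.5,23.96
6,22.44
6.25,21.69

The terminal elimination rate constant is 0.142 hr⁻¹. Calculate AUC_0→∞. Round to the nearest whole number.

Trapezoidal AUC_0→6.25:
  [0→1]: (0.00+24.43)/2 × 1 = 12.215
  [1→1.5]: (24.43+29.10)/2 × 0.5 = 13.3825
  [1.5→5.5]: (29.10+23.96)/2 × 4 = 106.12
  [5.5→6]: (23.96+22.44)/2 × 0.5 = 11.6
  [6→6.25]: (22.44+21.69)/2 × 0.25 = 5.51625
  Sum = 148.83375 mg/L·hr
Extrapolated tail: C_last / k_e = 21.69 / 0.142 = 152.746
AUC_0→∞ = 148.83375 + 152.746 = 301.57975 mg/L·hr

AUC = 302 mg/L·hr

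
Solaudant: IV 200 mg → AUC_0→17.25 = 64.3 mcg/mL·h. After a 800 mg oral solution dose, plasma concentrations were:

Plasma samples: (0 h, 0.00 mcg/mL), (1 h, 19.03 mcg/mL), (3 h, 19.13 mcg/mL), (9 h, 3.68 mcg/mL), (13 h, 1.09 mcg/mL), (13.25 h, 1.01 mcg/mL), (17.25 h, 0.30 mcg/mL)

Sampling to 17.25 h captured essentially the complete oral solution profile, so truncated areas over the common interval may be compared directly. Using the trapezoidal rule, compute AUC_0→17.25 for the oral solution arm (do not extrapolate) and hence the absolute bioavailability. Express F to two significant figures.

Trapezoidal AUC_0→17.25 (oral solution):
  [0→1]: (0.00+19.03)/2 × 1 = 9.515
  [1→3]: (19.03+19.13)/2 × 2 = 38.16
  [3→9]: (19.13+3.68)/2 × 6 = 68.43
  [9→13]: (3.68+1.09)/2 × 4 = 9.54
  [13→13.25]: (1.09+1.01)/2 × 0.25 = 0.2625
  [13.25→17.25]: (1.01+0.30)/2 × 4 = 2.62
  Sum = 128.5275 mcg/mL·h
F = (AUC_ev/D_ev)/(AUC_iv/D_iv) = (128.5275/800)/(64.3/200) = 0.160659/0.3215 = 0.4997

F = 0.50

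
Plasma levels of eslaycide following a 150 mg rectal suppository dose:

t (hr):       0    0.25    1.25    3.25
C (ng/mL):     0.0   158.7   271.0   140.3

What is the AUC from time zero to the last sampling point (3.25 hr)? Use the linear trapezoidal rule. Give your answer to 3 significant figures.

AUC = 646 ng/mL·hr

Trapezoidal AUC_0→3.25:
  [0→0.25]: (0.0+158.7)/2 × 0.25 = 19.8375
  [0.25→1.25]: (158.7+271.0)/2 × 1 = 214.85
  [1.25→3.25]: (271.0+140.3)/2 × 2 = 411.3
  Sum = 645.9875 ng/mL·hr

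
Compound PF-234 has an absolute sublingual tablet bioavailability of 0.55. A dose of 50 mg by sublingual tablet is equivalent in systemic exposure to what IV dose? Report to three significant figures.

Systemic exposure from an extravascular dose = F × D_ev, so the equivalent IV dose is F × D_ev.
D_iv = F × D_ev = 0.55 × 50 = 27.5 mg

D_iv = 27.5 mg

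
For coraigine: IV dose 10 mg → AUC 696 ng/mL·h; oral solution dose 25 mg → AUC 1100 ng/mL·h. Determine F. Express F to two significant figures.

F = (AUC_ev / D_ev) / (AUC_iv / D_iv)
  = (1100/25) / (696/10)
  = 44 / 69.6 = 0.6322

F = 0.63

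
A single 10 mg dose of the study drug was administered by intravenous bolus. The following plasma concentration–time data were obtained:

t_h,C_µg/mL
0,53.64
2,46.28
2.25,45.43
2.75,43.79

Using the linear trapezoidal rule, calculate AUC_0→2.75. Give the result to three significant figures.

Trapezoidal AUC_0→2.75:
  [0→2]: (53.64+46.28)/2 × 2 = 99.92
  [2→2.25]: (46.28+45.43)/2 × 0.25 = 11.46375
  [2.25→2.75]: (45.43+43.79)/2 × 0.5 = 22.305
  Sum = 133.68875 µg/mL·h

AUC = 134 µg/mL·h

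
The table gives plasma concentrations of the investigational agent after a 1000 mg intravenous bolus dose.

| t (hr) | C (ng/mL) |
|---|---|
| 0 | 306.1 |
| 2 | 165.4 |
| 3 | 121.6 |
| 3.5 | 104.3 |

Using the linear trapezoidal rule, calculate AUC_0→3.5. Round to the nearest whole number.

AUC = 671 ng/mL·hr

Trapezoidal AUC_0→3.5:
  [0→2]: (306.1+165.4)/2 × 2 = 471.5
  [2→3]: (165.4+121.6)/2 × 1 = 143.5
  [3→3.5]: (121.6+104.3)/2 × 0.5 = 56.475
  Sum = 671.475 ng/mL·hr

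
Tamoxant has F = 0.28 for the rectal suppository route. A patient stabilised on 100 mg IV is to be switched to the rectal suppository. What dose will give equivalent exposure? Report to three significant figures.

For equal systemic exposure: F × D_ev = D_iv
D_ev = D_iv / F = 100 / 0.28 = 357.143 mg

D_rectal = 357 mg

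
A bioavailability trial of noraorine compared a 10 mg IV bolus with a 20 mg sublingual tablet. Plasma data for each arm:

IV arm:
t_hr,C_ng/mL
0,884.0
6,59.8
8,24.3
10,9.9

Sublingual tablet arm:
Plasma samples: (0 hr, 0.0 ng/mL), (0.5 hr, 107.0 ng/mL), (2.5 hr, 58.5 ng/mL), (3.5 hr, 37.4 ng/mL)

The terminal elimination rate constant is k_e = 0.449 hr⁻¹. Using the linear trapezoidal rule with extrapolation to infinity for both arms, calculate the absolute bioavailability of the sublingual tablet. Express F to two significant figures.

F = 0.054

Trapezoidal AUC_0→10 (IV):
  [0→6]: (884.0+59.8)/2 × 6 = 2831.4
  [6→8]: (59.8+24.3)/2 × 2 = 84.1
  [8→10]: (24.3+9.9)/2 × 2 = 34.2
  Sum = 2949.7 ng/mL·hr
IV tail: 9.9/0.449 = 22.049; AUC_iv,0→∞ = 2949.7 + 22.049 = 2971.749 ng/mL·hr
Trapezoidal AUC_0→3.5 (sublingual tablet):
  [0→0.5]: (0.0+107.0)/2 × 0.5 = 26.75
  [0.5→2.5]: (107.0+58.5)/2 × 2 = 165.5
  [2.5→3.5]: (58.5+37.4)/2 × 1 = 47.95
  Sum = 240.2 ng/mL·hr
sublingual tablet tail: 37.4/0.449 = 83.296; AUC_ev,0→∞ = 240.2 + 83.296 = 323.496 ng/mL·hr
F = (AUC_ev/D_ev)/(AUC_iv/D_iv) = (323.496/20)/(2971.749/10) = 16.1748/297.1749 = 0.0544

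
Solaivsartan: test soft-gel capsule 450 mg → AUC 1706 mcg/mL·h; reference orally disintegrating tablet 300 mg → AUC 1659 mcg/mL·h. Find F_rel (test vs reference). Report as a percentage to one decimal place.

F_rel = (AUC_test/D_test) / (AUC_ref/D_ref)
      = (1706/450) / (1659/300)
      = 3.79111 / 5.53 = 0.6856 = 68.56%

F_rel = 68.6%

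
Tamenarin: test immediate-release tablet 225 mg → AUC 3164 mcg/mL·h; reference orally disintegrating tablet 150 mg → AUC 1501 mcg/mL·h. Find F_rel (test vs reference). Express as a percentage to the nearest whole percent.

F_rel = (AUC_test/D_test) / (AUC_ref/D_ref)
      = (3164/225) / (1501/150)
      = 14.0622 / 10.0067 = 1.4053 = 140.53%

F_rel = 141%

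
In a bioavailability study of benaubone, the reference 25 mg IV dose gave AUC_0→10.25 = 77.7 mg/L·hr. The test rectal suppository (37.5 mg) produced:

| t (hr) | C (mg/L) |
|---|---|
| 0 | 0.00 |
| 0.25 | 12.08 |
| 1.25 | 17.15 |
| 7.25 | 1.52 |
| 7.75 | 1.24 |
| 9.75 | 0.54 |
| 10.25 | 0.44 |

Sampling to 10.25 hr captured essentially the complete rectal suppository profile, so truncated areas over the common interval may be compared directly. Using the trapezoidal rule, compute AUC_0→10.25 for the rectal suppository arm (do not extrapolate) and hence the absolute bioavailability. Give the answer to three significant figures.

F = 0.642

Trapezoidal AUC_0→10.25 (rectal suppository):
  [0→0.25]: (0.00+12.08)/2 × 0.25 = 1.51
  [0.25→1.25]: (12.08+17.15)/2 × 1 = 14.615
  [1.25→7.25]: (17.15+1.52)/2 × 6 = 56.01
  [7.25→7.75]: (1.52+1.24)/2 × 0.5 = 0.69
  [7.75→9.75]: (1.24+0.54)/2 × 2 = 1.78
  [9.75→10.25]: (0.54+0.44)/2 × 0.5 = 0.245
  Sum = 74.85 mg/L·hr
F = (AUC_ev/D_ev)/(AUC_iv/D_iv) = (74.85/37.5)/(77.7/25) = 1.996/3.108 = 0.6422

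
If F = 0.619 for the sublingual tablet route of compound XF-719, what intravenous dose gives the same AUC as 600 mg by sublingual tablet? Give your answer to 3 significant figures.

D_iv = 371 mg

Systemic exposure from an extravascular dose = F × D_ev, so the equivalent IV dose is F × D_ev.
D_iv = F × D_ev = 0.619 × 600 = 371.4 mg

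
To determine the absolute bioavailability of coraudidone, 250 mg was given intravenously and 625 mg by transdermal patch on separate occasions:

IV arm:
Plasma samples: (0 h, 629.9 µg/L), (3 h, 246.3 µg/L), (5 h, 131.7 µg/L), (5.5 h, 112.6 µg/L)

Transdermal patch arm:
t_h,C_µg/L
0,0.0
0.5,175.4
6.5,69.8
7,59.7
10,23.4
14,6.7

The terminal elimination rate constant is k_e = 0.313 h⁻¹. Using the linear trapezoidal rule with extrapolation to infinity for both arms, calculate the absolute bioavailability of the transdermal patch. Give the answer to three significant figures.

F = 0.193

Trapezoidal AUC_0→5.5 (IV):
  [0→3]: (629.9+246.3)/2 × 3 = 1314.3
  [3→5]: (246.3+131.7)/2 × 2 = 378.0
  [5→5.5]: (131.7+112.6)/2 × 0.5 = 61.075
  Sum = 1753.375 µg/L·h
IV tail: 112.6/0.313 = 359.744; AUC_iv,0→∞ = 1753.375 + 359.744 = 2113.119 µg/L·h
Trapezoidal AUC_0→14 (transdermal patch):
  [0→0.5]: (0.0+175.4)/2 × 0.5 = 43.85
  [0.5→6.5]: (175.4+69.8)/2 × 6 = 735.6
  [6.5→7]: (69.8+59.7)/2 × 0.5 = 32.375
  [7→10]: (59.7+23.4)/2 × 3 = 124.65
  [10→14]: (23.4+6.7)/2 × 4 = 60.2
  Sum = 996.675 µg/L·h
transdermal patch tail: 6.7/0.313 = 21.406; AUC_ev,0→∞ = 996.675 + 21.406 = 1018.081 µg/L·h
F = (AUC_ev/D_ev)/(AUC_iv/D_iv) = (1018.081/625)/(2113.119/250) = 1.6289296/8.452476 = 0.1927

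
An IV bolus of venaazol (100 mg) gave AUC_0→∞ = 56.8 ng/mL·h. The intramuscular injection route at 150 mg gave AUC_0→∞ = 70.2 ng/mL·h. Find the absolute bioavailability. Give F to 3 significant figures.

F = 0.824

F = (AUC_ev / D_ev) / (AUC_iv / D_iv)
  = (70.2/150) / (56.8/100)
  = 0.468 / 0.568 = 0.8239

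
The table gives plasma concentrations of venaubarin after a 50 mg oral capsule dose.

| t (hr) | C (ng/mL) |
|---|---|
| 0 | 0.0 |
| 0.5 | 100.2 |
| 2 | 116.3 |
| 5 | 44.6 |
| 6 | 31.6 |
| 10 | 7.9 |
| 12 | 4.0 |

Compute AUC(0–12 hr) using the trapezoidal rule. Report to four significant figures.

AUC = 557.8 ng/mL·hr

Trapezoidal AUC_0→12:
  [0→0.5]: (0.0+100.2)/2 × 0.5 = 25.05
  [0.5→2]: (100.2+116.3)/2 × 1.5 = 162.375
  [2→5]: (116.3+44.6)/2 × 3 = 241.35
  [5→6]: (44.6+31.6)/2 × 1 = 38.1
  [6→10]: (31.6+7.9)/2 × 4 = 79.0
  [10→12]: (7.9+4.0)/2 × 2 = 11.9
  Sum = 557.775 ng/mL·hr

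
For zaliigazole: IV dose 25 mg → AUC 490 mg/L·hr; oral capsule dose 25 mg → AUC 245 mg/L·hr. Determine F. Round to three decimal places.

F = (AUC_ev / D_ev) / (AUC_iv / D_iv)
  = (245/25) / (490/25)
  = 9.8 / 19.6 = 0.5000

F = 0.500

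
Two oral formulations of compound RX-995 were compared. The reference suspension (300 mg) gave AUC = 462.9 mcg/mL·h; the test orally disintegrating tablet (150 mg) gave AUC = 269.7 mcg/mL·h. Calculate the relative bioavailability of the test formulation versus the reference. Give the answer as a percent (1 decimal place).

F_rel = 116.5%

F_rel = (AUC_test/D_test) / (AUC_ref/D_ref)
      = (269.7/150) / (462.9/300)
      = 1.798 / 1.543 = 1.1653 = 116.53%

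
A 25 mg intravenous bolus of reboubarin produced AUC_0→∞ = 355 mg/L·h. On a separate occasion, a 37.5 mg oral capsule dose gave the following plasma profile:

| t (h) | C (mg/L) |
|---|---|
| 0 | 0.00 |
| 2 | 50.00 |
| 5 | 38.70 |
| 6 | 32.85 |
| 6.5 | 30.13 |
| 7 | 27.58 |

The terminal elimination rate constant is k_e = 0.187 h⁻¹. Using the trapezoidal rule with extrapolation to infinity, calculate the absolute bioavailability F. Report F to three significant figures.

F = 0.745

Trapezoidal AUC_0→7 (oral capsule):
  [0→2]: (0.00+50.00)/2 × 2 = 50.0
  [2→5]: (50.00+38.70)/2 × 3 = 133.05
  [5→6]: (38.70+32.85)/2 × 1 = 35.775
  [6→6.5]: (32.85+30.13)/2 × 0.5 = 15.745
  [6.5→7]: (30.13+27.58)/2 × 0.5 = 14.4275
  Sum = 248.9975 mg/L·h
Tail: C_last/k_e = 27.58/0.187 = 147.487
AUC_0→∞ (oral capsule) = 248.9975 + 147.487 = 396.4845 mg/L·h
F = (AUC_ev/D_ev)/(AUC_iv/D_iv) = (396.4845/37.5)/(355/25) = 10.57292/14.2 = 0.7446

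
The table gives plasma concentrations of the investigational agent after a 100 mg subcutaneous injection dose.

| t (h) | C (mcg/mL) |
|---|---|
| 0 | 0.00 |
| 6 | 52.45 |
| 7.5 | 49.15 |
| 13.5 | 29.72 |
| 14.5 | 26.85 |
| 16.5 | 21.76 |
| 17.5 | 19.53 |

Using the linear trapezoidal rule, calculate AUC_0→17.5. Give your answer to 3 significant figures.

AUC = 568 mcg/mL·h

Trapezoidal AUC_0→17.5:
  [0→6]: (0.00+52.45)/2 × 6 = 157.35
  [6→7.5]: (52.45+49.15)/2 × 1.5 = 76.2
  [7.5→13.5]: (49.15+29.72)/2 × 6 = 236.61
  [13.5→14.5]: (29.72+26.85)/2 × 1 = 28.285
  [14.5→16.5]: (26.85+21.76)/2 × 2 = 48.61
  [16.5→17.5]: (21.76+19.53)/2 × 1 = 20.645
  Sum = 567.7 mcg/mL·h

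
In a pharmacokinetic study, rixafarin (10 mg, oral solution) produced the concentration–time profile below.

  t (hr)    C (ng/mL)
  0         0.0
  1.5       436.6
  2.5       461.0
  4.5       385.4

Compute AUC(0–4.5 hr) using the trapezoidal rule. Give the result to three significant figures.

Trapezoidal AUC_0→4.5:
  [0→1.5]: (0.0+436.6)/2 × 1.5 = 327.45
  [1.5→2.5]: (436.6+461.0)/2 × 1 = 448.8
  [2.5→4.5]: (461.0+385.4)/2 × 2 = 846.4
  Sum = 1622.65 ng/mL·hr

AUC = 1620 ng/mL·hr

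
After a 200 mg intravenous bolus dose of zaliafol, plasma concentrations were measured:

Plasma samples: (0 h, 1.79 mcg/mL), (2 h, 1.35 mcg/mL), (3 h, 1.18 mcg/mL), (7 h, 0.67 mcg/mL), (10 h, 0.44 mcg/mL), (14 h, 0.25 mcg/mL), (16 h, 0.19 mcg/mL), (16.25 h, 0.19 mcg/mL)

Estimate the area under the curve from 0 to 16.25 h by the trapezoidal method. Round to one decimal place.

Trapezoidal AUC_0→16.25:
  [0→2]: (1.79+1.35)/2 × 2 = 3.14
  [2→3]: (1.35+1.18)/2 × 1 = 1.265
  [3→7]: (1.18+0.67)/2 × 4 = 3.7
  [7→10]: (0.67+0.44)/2 × 3 = 1.665
  [10→14]: (0.44+0.25)/2 × 4 = 1.38
  [14→16]: (0.25+0.19)/2 × 2 = 0.44
  [16→16.25]: (0.19+0.19)/2 × 0.25 = 0.0475
  Sum = 11.6375 mcg/mL·h

AUC = 11.6 mcg/mL·h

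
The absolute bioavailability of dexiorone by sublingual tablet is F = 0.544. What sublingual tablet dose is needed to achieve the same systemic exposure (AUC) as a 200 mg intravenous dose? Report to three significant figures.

For equal systemic exposure: F × D_ev = D_iv
D_ev = D_iv / F = 200 / 0.544 = 367.647 mg

D_sublingual = 368 mg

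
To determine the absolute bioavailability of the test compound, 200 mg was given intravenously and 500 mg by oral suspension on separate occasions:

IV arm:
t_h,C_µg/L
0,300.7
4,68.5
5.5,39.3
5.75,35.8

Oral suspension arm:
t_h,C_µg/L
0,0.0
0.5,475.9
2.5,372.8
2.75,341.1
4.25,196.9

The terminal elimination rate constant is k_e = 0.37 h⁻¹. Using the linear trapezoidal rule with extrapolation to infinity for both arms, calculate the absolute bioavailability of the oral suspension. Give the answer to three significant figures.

Trapezoidal AUC_0→5.75 (IV):
  [0→4]: (300.7+68.5)/2 × 4 = 738.4
  [4→5.5]: (68.5+39.3)/2 × 1.5 = 80.85
  [5.5→5.75]: (39.3+35.8)/2 × 0.25 = 9.3875
  Sum = 828.6375 µg/L·h
IV tail: 35.8/0.37 = 96.757; AUC_iv,0→∞ = 828.6375 + 96.757 = 925.3945 µg/L·h
Trapezoidal AUC_0→4.25 (oral suspension):
  [0→0.5]: (0.0+475.9)/2 × 0.5 = 118.975
  [0.5→2.5]: (475.9+372.8)/2 × 2 = 848.7
  [2.5→2.75]: (372.8+341.1)/2 × 0.25 = 89.2375
  [2.75→4.25]: (341.1+196.9)/2 × 1.5 = 403.5
  Sum = 1460.4125 µg/L·h
oral suspension tail: 196.9/0.37 = 532.162; AUC_ev,0→∞ = 1460.4125 + 532.162 = 1992.5745 µg/L·h
F = (AUC_ev/D_ev)/(AUC_iv/D_iv) = (1992.5745/500)/(925.3945/200) = 3.985149/4.6269725 = 0.8613

F = 0.861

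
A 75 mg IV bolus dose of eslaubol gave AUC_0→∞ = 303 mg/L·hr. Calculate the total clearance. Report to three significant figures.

CL = Dose_iv / AUC_0→∞
   = 75 / 303 = 0.247525 L/hr

CL = 0.248 L/hr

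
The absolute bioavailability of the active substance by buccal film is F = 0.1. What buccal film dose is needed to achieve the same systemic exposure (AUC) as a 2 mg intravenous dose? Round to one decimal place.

D_buccal = 20.0 mg

For equal systemic exposure: F × D_ev = D_iv
D_ev = D_iv / F = 2 / 0.1 = 20 mg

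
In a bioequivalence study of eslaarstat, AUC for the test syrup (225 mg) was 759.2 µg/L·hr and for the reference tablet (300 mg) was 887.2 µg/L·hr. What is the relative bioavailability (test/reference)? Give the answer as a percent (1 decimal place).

F_rel = 114.1%

F_rel = (AUC_test/D_test) / (AUC_ref/D_ref)
      = (759.2/225) / (887.2/300)
      = 3.37422 / 2.95733 = 1.1410 = 114.10%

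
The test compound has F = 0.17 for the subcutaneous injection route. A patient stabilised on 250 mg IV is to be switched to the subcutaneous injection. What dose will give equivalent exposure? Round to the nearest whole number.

D_subcutaneous = 1471 mg

For equal systemic exposure: F × D_ev = D_iv
D_ev = D_iv / F = 250 / 0.17 = 1470.59 mg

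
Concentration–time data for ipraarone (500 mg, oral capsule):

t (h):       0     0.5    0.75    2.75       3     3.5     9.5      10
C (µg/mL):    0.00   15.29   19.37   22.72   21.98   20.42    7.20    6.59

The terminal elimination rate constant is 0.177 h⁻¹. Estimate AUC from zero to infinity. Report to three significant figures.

Trapezoidal AUC_0→10:
  [0→0.5]: (0.00+15.29)/2 × 0.5 = 3.8225
  [0.5→0.75]: (15.29+19.37)/2 × 0.25 = 4.3325
  [0.75→2.75]: (19.37+22.72)/2 × 2 = 42.09
  [2.75→3]: (22.72+21.98)/2 × 0.25 = 5.5875
  [3→3.5]: (21.98+20.42)/2 × 0.5 = 10.6
  [3.5→9.5]: (20.42+7.20)/2 × 6 = 82.86
  [9.5→10]: (7.20+6.59)/2 × 0.5 = 3.4475
  Sum = 152.74 µg/mL·h
Extrapolated tail: C_last / k_e = 6.59 / 0.177 = 37.232
AUC_0→∞ = 152.74 + 37.232 = 189.972 µg/mL·h

AUC = 190 µg/mL·h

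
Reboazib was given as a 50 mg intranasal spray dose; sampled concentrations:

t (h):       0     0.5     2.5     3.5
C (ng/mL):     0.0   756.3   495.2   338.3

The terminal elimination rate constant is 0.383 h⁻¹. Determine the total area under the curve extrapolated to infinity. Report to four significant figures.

Trapezoidal AUC_0→3.5:
  [0→0.5]: (0.0+756.3)/2 × 0.5 = 189.075
  [0.5→2.5]: (756.3+495.2)/2 × 2 = 1251.5
  [2.5→3.5]: (495.2+338.3)/2 × 1 = 416.75
  Sum = 1857.325 ng/mL·h
Extrapolated tail: C_last / k_e = 338.3 / 0.383 = 883.290
AUC_0→∞ = 1857.325 + 883.290 = 2740.615 ng/mL·h

AUC = 2741 ng/mL·h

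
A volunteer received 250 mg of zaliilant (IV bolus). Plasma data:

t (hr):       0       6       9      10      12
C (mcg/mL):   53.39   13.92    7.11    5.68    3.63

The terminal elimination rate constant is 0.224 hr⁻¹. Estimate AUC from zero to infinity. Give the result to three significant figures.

AUC = 265 mcg/mL·hr

Trapezoidal AUC_0→12:
  [0→6]: (53.39+13.92)/2 × 6 = 201.93
  [6→9]: (13.92+7.11)/2 × 3 = 31.545
  [9→10]: (7.11+5.68)/2 × 1 = 6.395
  [10→12]: (5.68+3.63)/2 × 2 = 9.31
  Sum = 249.18 mcg/mL·hr
Extrapolated tail: C_last / k_e = 3.63 / 0.224 = 16.205
AUC_0→∞ = 249.18 + 16.205 = 265.385 mcg/mL·hr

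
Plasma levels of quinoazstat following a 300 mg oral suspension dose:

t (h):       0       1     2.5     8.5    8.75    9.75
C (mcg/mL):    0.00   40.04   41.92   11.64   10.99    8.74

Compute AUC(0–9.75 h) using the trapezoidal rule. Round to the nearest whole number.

AUC = 255 mcg/mL·h

Trapezoidal AUC_0→9.75:
  [0→1]: (0.00+40.04)/2 × 1 = 20.02
  [1→2.5]: (40.04+41.92)/2 × 1.5 = 61.47
  [2.5→8.5]: (41.92+11.64)/2 × 6 = 160.68
  [8.5→8.75]: (11.64+10.99)/2 × 0.25 = 2.82875
  [8.75→9.75]: (10.99+8.74)/2 × 1 = 9.865
  Sum = 254.86375 mcg/mL·h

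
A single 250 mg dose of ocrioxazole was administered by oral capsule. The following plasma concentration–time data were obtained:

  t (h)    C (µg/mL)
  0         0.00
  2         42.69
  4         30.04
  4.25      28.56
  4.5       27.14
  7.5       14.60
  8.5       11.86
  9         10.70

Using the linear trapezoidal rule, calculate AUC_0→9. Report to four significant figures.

AUC = 211.2 µg/mL·h

Trapezoidal AUC_0→9:
  [0→2]: (0.00+42.69)/2 × 2 = 42.69
  [2→4]: (42.69+30.04)/2 × 2 = 72.73
  [4→4.25]: (30.04+28.56)/2 × 0.25 = 7.325
  [4.25→4.5]: (28.56+27.14)/2 × 0.25 = 6.9625
  [4.5→7.5]: (27.14+14.60)/2 × 3 = 62.61
  [7.5→8.5]: (14.60+11.86)/2 × 1 = 13.23
  [8.5→9]: (11.86+10.70)/2 × 0.5 = 5.64
  Sum = 211.1875 µg/mL·h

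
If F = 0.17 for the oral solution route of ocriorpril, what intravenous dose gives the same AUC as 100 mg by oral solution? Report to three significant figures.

Systemic exposure from an extravascular dose = F × D_ev, so the equivalent IV dose is F × D_ev.
D_iv = F × D_ev = 0.17 × 100 = 17 mg

D_iv = 17.0 mg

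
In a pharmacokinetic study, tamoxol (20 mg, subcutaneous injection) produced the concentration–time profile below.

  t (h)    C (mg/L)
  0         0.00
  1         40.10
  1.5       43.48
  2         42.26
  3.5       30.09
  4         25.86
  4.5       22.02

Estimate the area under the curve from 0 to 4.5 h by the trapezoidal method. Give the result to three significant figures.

AUC = 143 mg/L·h

Trapezoidal AUC_0→4.5:
  [0→1]: (0.00+40.10)/2 × 1 = 20.05
  [1→1.5]: (40.10+43.48)/2 × 0.5 = 20.895
  [1.5→2]: (43.48+42.26)/2 × 0.5 = 21.435
  [2→3.5]: (42.26+30.09)/2 × 1.5 = 54.2625
  [3.5→4]: (30.09+25.86)/2 × 0.5 = 13.9875
  [4→4.5]: (25.86+22.02)/2 × 0.5 = 11.97
  Sum = 142.6 mg/L·h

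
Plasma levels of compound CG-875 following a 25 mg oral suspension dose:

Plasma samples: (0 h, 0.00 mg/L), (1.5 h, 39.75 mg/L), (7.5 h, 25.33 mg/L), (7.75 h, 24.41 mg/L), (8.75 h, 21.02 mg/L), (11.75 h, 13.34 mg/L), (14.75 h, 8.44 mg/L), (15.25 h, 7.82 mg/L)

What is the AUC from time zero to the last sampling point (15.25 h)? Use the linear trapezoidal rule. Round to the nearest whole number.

Trapezoidal AUC_0→15.25:
  [0→1.5]: (0.00+39.75)/2 × 1.5 = 29.8125
  [1.5→7.5]: (39.75+25.33)/2 × 6 = 195.24
  [7.5→7.75]: (25.33+24.41)/2 × 0.25 = 6.2175
  [7.75→8.75]: (24.41+21.02)/2 × 1 = 22.715
  [8.75→11.75]: (21.02+13.34)/2 × 3 = 51.54
  [11.75→14.75]: (13.34+8.44)/2 × 3 = 32.67
  [14.75→15.25]: (8.44+7.82)/2 × 0.5 = 4.065
  Sum = 342.26 mg/L·h

AUC = 342 mg/L·h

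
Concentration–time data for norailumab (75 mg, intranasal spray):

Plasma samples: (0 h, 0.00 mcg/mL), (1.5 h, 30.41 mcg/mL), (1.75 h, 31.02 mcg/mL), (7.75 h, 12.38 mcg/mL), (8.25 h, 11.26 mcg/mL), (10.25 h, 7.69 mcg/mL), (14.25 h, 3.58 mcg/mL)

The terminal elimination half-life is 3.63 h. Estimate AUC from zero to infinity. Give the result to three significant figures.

Trapezoidal AUC_0→14.25:
  [0→1.5]: (0.00+30.41)/2 × 1.5 = 22.8075
  [1.5→1.75]: (30.41+31.02)/2 × 0.25 = 7.67875
  [1.75→7.75]: (31.02+12.38)/2 × 6 = 130.2
  [7.75→8.25]: (12.38+11.26)/2 × 0.5 = 5.91
  [8.25→10.25]: (11.26+7.69)/2 × 2 = 18.95
  [10.25→14.25]: (7.69+3.58)/2 × 4 = 22.54
  Sum = 208.08625 mcg/mL·h
k_e = ln2 / t½ = 0.693147 / 3.63 = 0.1909 h^-1
Extrapolated tail: C_last / k_e = 3.58 / 0.1909 = 18.753
AUC_0→∞ = 208.08625 + 18.753 = 226.83925 mcg/mL·h

AUC = 227 mcg/mL·h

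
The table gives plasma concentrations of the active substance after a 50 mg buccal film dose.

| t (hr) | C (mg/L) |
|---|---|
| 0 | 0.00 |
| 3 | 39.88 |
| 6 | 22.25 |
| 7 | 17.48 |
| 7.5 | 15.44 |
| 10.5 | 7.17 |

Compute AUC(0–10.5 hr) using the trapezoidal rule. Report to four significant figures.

Trapezoidal AUC_0→10.5:
  [0→3]: (0.00+39.88)/2 × 3 = 59.82
  [3→6]: (39.88+22.25)/2 × 3 = 93.195
  [6→7]: (22.25+17.48)/2 × 1 = 19.865
  [7→7.5]: (17.48+15.44)/2 × 0.5 = 8.23
  [7.5→10.5]: (15.44+7.17)/2 × 3 = 33.915
  Sum = 215.025 mg/L·hr

AUC = 215.0 mg/L·hr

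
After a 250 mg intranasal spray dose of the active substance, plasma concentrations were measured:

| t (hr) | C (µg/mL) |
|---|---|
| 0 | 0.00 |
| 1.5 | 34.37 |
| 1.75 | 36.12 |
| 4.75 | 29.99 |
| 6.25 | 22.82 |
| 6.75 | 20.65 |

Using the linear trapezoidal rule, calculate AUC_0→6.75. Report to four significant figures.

Trapezoidal AUC_0→6.75:
  [0→1.5]: (0.00+34.37)/2 × 1.5 = 25.7775
  [1.5→1.75]: (34.37+36.12)/2 × 0.25 = 8.81125
  [1.75→4.75]: (36.12+29.99)/2 × 3 = 99.165
  [4.75→6.25]: (29.99+22.82)/2 × 1.5 = 39.6075
  [6.25→6.75]: (22.82+20.65)/2 × 0.5 = 10.8675
  Sum = 184.22875 µg/mL·hr

AUC = 184.2 µg/mL·hr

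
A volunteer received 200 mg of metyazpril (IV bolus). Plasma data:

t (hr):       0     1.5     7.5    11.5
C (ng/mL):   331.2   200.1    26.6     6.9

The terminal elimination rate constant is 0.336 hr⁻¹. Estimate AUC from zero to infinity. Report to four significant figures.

AUC = 1166 ng/mL·hr

Trapezoidal AUC_0→11.5:
  [0→1.5]: (331.2+200.1)/2 × 1.5 = 398.475
  [1.5→7.5]: (200.1+26.6)/2 × 6 = 680.1
  [7.5→11.5]: (26.6+6.9)/2 × 4 = 67.0
  Sum = 1145.575 ng/mL·hr
Extrapolated tail: C_last / k_e = 6.9 / 0.336 = 20.536
AUC_0→∞ = 1145.575 + 20.536 = 1166.111 ng/mL·hr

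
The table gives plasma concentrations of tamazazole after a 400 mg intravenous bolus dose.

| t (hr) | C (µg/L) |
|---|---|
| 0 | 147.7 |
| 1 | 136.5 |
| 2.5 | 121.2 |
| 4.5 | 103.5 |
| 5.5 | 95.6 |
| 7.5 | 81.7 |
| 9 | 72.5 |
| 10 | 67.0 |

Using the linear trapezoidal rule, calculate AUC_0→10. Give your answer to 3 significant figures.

Trapezoidal AUC_0→10:
  [0→1]: (147.7+136.5)/2 × 1 = 142.1
  [1→2.5]: (136.5+121.2)/2 × 1.5 = 193.275
  [2.5→4.5]: (121.2+103.5)/2 × 2 = 224.7
  [4.5→5.5]: (103.5+95.6)/2 × 1 = 99.55
  [5.5→7.5]: (95.6+81.7)/2 × 2 = 177.3
  [7.5→9]: (81.7+72.5)/2 × 1.5 = 115.65
  [9→10]: (72.5+67.0)/2 × 1 = 69.75
  Sum = 1022.325 µg/L·hr

AUC = 1020 µg/L·hr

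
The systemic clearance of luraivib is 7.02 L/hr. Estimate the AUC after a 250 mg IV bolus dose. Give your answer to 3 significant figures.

AUC_0→∞ = Dose_iv / CL
        = 250 / 7.02 = 35.6125 mg/L·hr

AUC = 35.6 mg/L·hr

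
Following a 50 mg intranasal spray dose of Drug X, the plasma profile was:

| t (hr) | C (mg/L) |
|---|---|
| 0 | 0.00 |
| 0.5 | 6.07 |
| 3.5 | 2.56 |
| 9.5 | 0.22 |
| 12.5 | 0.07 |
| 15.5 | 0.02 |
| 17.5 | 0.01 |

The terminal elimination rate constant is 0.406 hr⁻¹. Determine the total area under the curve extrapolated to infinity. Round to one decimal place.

AUC = 23.4 mg/L·hr

Trapezoidal AUC_0→17.5:
  [0→0.5]: (0.00+6.07)/2 × 0.5 = 1.5175
  [0.5→3.5]: (6.07+2.56)/2 × 3 = 12.945
  [3.5→9.5]: (2.56+0.22)/2 × 6 = 8.34
  [9.5→12.5]: (0.22+0.07)/2 × 3 = 0.435
  [12.5→15.5]: (0.07+0.02)/2 × 3 = 0.135
  [15.5→17.5]: (0.02+0.01)/2 × 2 = 0.03
  Sum = 23.4025 mg/L·hr
Extrapolated tail: C_last / k_e = 0.01 / 0.406 = 0.025
AUC_0→∞ = 23.4025 + 0.025 = 23.4275 mg/L·hr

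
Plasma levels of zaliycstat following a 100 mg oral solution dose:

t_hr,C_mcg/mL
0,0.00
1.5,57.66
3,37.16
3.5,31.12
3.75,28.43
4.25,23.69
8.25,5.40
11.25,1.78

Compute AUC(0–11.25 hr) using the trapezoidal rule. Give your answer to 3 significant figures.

AUC = 221 mcg/mL·hr

Trapezoidal AUC_0→11.25:
  [0→1.5]: (0.00+57.66)/2 × 1.5 = 43.245
  [1.5→3]: (57.66+37.16)/2 × 1.5 = 71.115
  [3→3.5]: (37.16+31.12)/2 × 0.5 = 17.07
  [3.5→3.75]: (31.12+28.43)/2 × 0.25 = 7.44375
  [3.75→4.25]: (28.43+23.69)/2 × 0.5 = 13.03
  [4.25→8.25]: (23.69+5.40)/2 × 4 = 58.18
  [8.25→11.25]: (5.40+1.78)/2 × 3 = 10.77
  Sum = 220.85375 mcg/mL·hr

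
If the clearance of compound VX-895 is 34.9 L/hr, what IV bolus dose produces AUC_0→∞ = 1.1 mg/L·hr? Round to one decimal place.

Dose = 38.4 mg

Dose_iv = CL × AUC_0→∞
     = 34.9 × 1.1 = 38.39 mg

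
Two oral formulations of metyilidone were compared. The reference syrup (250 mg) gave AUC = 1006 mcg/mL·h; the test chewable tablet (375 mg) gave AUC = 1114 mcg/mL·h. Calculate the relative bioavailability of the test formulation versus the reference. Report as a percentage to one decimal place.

F_rel = 73.8%

F_rel = (AUC_test/D_test) / (AUC_ref/D_ref)
      = (1114/375) / (1006/250)
      = 2.97067 / 4.024 = 0.7382 = 73.82%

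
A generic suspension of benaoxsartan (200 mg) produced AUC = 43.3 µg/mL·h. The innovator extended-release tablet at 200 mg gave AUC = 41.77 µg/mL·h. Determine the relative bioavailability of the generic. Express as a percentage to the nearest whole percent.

F_rel = 104%

F_rel = (AUC_test/D_test) / (AUC_ref/D_ref)
      = (43.3/200) / (41.77/200)
      = 0.2165 / 0.20885 = 1.0366 = 103.66%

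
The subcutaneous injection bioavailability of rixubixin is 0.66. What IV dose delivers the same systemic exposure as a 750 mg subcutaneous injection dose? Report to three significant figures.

Systemic exposure from an extravascular dose = F × D_ev, so the equivalent IV dose is F × D_ev.
D_iv = F × D_ev = 0.66 × 750 = 495 mg

D_iv = 495 mg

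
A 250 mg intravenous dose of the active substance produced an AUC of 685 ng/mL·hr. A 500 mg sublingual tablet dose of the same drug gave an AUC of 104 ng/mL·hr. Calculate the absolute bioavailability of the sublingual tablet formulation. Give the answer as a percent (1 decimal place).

F = 7.6%

F = (AUC_ev / D_ev) / (AUC_iv / D_iv)
  = (104/500) / (685/250)
  = 0.208 / 2.74 = 0.0759
  = 7.59%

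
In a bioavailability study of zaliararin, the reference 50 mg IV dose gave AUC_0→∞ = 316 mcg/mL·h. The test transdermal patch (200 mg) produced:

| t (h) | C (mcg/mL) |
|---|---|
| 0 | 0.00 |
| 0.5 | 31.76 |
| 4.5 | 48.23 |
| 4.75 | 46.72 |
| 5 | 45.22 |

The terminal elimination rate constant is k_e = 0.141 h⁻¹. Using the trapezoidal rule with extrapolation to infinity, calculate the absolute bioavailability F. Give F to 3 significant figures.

F = 0.405

Trapezoidal AUC_0→5 (transdermal patch):
  [0→0.5]: (0.00+31.76)/2 × 0.5 = 7.94
  [0.5→4.5]: (31.76+48.23)/2 × 4 = 159.98
  [4.5→4.75]: (48.23+46.72)/2 × 0.25 = 11.86875
  [4.75→5]: (46.72+45.22)/2 × 0.25 = 11.4925
  Sum = 191.28125 mcg/mL·h
Tail: C_last/k_e = 45.22/0.141 = 320.709
AUC_0→∞ (transdermal patch) = 191.28125 + 320.709 = 511.99025 mcg/mL·h
F = (AUC_ev/D_ev)/(AUC_iv/D_iv) = (511.99025/200)/(316/50) = 2.55995/6.32 = 0.4051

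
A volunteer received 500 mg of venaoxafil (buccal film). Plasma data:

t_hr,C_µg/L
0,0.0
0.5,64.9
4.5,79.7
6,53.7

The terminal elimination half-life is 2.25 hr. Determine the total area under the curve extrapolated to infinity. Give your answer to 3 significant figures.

AUC = 580 µg/L·hr

Trapezoidal AUC_0→6:
  [0→0.5]: (0.0+64.9)/2 × 0.5 = 16.225
  [0.5→4.5]: (64.9+79.7)/2 × 4 = 289.2
  [4.5→6]: (79.7+53.7)/2 × 1.5 = 100.05
  Sum = 405.475 µg/L·hr
k_e = ln2 / t½ = 0.693147 / 2.25 = 0.3081 hr^-1
Extrapolated tail: C_last / k_e = 53.7 / 0.3081 = 174.294
AUC_0→∞ = 405.475 + 174.294 = 579.769 µg/L·hr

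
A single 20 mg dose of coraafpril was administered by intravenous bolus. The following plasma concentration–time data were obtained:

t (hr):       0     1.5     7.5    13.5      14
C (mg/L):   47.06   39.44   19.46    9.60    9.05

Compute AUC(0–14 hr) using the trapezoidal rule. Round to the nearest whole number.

AUC = 333 mg/L·hr

Trapezoidal AUC_0→14:
  [0→1.5]: (47.06+39.44)/2 × 1.5 = 64.875
  [1.5→7.5]: (39.44+19.46)/2 × 6 = 176.7
  [7.5→13.5]: (19.46+9.60)/2 × 6 = 87.18
  [13.5→14]: (9.60+9.05)/2 × 0.5 = 4.6625
  Sum = 333.4175 mg/L·hr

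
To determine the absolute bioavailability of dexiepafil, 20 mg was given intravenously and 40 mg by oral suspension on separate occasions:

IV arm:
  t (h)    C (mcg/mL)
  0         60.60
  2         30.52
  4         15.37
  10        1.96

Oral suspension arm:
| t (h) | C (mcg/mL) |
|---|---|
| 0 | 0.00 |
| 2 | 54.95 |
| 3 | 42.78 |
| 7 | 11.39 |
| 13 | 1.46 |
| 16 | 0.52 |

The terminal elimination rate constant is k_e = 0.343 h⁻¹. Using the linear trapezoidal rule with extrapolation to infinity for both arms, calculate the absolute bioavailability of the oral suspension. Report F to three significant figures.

F = 0.655

Trapezoidal AUC_0→10 (IV):
  [0→2]: (60.60+30.52)/2 × 2 = 91.12
  [2→4]: (30.52+15.37)/2 × 2 = 45.89
  [4→10]: (15.37+1.96)/2 × 6 = 51.99
  Sum = 189.0 mcg/mL·h
IV tail: 1.96/0.343 = 5.714; AUC_iv,0→∞ = 189.0 + 5.714 = 194.714 mcg/mL·h
Trapezoidal AUC_0→16 (oral suspension):
  [0→2]: (0.00+54.95)/2 × 2 = 54.95
  [2→3]: (54.95+42.78)/2 × 1 = 48.865
  [3→7]: (42.78+11.39)/2 × 4 = 108.34
  [7→13]: (11.39+1.46)/2 × 6 = 38.55
  [13→16]: (1.46+0.52)/2 × 3 = 2.97
  Sum = 253.675 mcg/mL·h
oral suspension tail: 0.52/0.343 = 1.516; AUC_ev,0→∞ = 253.675 + 1.516 = 255.191 mcg/mL·h
F = (AUC_ev/D_ev)/(AUC_iv/D_iv) = (255.191/40)/(194.714/20) = 6.379775/9.7357 = 0.6553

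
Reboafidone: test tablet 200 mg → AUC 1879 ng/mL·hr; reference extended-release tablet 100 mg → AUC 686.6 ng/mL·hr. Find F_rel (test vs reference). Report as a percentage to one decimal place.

F_rel = 136.8%

F_rel = (AUC_test/D_test) / (AUC_ref/D_ref)
      = (1879/200) / (686.6/100)
      = 9.395 / 6.866 = 1.3683 = 136.83%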